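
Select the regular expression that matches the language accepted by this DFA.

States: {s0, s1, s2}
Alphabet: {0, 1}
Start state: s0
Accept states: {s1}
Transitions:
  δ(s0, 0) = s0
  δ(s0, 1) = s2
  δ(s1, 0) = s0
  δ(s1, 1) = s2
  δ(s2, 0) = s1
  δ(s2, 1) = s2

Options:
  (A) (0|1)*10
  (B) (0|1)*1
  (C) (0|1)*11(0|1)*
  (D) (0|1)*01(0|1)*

Check each option against the DFA on short strings; one disagreement eliminates an option:
  (A) (0|1)*10: agrees with the DFA on every string of length ≤ 6
  (B) (0|1)*1: on '1' the DFA goes s0 → s2 and rejects (s2 ∉ Accept), but the regex matches it → eliminate
  (C) (0|1)*11(0|1)*: on '10' the DFA goes s0 → s2 → s1 and accepts (s1 ∈ Accept), but the regex does not match it → eliminate
  (D) (0|1)*01(0|1)*: on '01' the DFA goes s0 → s0 → s2 and rejects (s2 ∉ Accept), but the regex matches it → eliminate
Only (A) is consistent with the DFA.
(A) (0|1)*10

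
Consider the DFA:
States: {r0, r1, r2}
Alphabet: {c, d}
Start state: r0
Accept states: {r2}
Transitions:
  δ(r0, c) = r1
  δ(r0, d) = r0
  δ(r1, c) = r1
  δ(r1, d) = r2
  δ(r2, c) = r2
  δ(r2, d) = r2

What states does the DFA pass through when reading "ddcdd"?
read 'd': r0 → r0
  read 'd': r0 → r0
  read 'c': r0 → r1
  read 'd': r1 → r2
  read 'd': r2 → r2
r0 -> r0 -> r0 -> r1 -> r2 -> r2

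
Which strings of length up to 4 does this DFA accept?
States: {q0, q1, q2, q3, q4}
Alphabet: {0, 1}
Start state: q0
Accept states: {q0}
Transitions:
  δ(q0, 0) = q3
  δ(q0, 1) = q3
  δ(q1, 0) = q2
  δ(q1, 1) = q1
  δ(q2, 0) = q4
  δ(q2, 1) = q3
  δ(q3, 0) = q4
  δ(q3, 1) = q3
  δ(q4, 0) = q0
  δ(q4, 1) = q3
ε, 000, 100, 0100, 1100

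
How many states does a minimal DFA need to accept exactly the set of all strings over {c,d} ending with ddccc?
By Myhill–Nerode, count the distinguishable equivalence classes: 6 classes — one per longest suffix of the input that is a prefix of 'ddccc' (lengths 0 through 5); only the length-5 class is accepting.
6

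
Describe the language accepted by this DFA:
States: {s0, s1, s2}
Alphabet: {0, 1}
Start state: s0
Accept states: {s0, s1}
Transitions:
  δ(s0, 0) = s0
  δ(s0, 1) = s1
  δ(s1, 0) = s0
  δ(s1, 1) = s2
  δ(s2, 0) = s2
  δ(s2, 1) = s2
Testing a few strings:
  '0' → accept
  '111' → reject
  '0110' → reject
  '01' → accept
State roles: s0=last symbol not 1 (ok); s1=last symbol 1 (ok); s2=saw 11 (dead)
All binary strings with no two consecutive 1's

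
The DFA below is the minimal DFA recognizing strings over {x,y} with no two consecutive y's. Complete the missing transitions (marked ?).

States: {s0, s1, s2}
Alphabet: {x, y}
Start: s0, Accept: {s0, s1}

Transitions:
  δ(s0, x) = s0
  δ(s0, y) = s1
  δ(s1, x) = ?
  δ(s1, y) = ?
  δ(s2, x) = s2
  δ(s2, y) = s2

From the language and accept set, identify what each state tracks — s0: last symbol not y (ok); s1: last symbol y (ok); s2: saw yy (dead).
Each missing δ(q, a) is the state matching the new tracked value after reading a.
δ(s1, x) = s0; δ(s1, y) = s2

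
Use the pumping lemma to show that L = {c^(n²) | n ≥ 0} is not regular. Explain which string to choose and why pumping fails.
Assume L is regular with pumping length p. Idea: pumping adds a fixed amount, but gaps between consecutive squares grow.
Choose s = c^(p²) (length p² ≥ p). By the pumping lemma, s = xyz with |xy| ≤ p, |y| > 0, so |y| = k with 1 ≤ k ≤ p. Then |xy²z| = p²+k. Since p² < p²+k ≤ p²+p < (p+1)², the length p²+k lies strictly between consecutive squares, so it is not a perfect square and xy²z ∉ L.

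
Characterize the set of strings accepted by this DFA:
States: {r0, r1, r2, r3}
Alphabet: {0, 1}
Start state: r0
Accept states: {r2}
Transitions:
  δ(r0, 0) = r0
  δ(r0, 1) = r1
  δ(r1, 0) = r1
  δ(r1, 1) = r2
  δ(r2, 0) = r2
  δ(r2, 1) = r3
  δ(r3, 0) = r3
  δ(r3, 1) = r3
Testing a few strings:
  '111' → reject
  '0' → reject
  '01' → reject
  '110' → accept
State roles: r0=zero 1's; r1=one 1; r2=two 1's; r3=≥ three 1's (dead)
All binary strings containing exactly two 1's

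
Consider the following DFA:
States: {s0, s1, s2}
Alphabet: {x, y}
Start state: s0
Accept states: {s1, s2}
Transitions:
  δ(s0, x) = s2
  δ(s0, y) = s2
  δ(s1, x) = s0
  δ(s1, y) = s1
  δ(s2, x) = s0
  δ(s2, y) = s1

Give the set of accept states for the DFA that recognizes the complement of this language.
Complement accept states = All states \ Original accept states
= {s0, s1, s2} \ {s1, s2}
{s0}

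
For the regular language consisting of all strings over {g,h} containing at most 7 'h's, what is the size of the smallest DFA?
By Myhill–Nerode, count the distinguishable equivalence classes: 9 classes — having seen 0, 1, …, 7, or >7 copies of 'h'; counts 0 through 7 are accepting and >7 is dead.
9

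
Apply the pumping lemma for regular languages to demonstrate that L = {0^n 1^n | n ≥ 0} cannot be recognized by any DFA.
Assume L is regular with pumping length p. Idea: pumping the 0-block changes the count balance.
Choose s = 0^p 1^p (length 2p ≥ p). By the pumping lemma, s = xyz with |xy| ≤ p, |y| > 0. So y = 0^k for some k > 0 (since xy is entirely within the 0's). Pumping gives xy²z = 0^(p+k) 1^p, which is not in L since p+k ≠ p.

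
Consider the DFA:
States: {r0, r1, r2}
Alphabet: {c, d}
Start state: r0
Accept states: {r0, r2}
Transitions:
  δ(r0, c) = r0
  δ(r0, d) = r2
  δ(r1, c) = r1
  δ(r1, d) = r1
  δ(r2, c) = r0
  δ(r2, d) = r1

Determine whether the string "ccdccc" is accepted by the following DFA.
Processing string "ccdccc":
  r0 --c--> r0
  r0 --c--> r0
  r0 --d--> r2
  r2 --c--> r0
  r0 --c--> r0
  r0 --c--> r0
Final state: r0
Accept states: {r0, r2}
Yes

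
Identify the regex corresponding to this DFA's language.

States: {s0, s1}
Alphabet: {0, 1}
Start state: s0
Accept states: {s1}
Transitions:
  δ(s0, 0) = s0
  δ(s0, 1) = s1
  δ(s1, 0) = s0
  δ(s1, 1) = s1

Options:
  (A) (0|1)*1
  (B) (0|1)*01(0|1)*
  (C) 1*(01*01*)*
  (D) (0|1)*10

Check each option against the DFA on short strings; one disagreement eliminates an option:
  (A) (0|1)*1: agrees with the DFA on every string of length ≤ 6
  (B) (0|1)*01(0|1)*: on '1' the DFA goes s0 → s1 and accepts (s1 ∈ Accept), but the regex does not match it → eliminate
  (C) 1*(01*01*)*: on ε the DFA stays in s0 and rejects (s0 ∉ Accept), but the regex matches it → eliminate
  (D) (0|1)*10: on '1' the DFA goes s0 → s1 and accepts (s1 ∈ Accept), but the regex does not match it → eliminate
Only (A) is consistent with the DFA.
(A) (0|1)*1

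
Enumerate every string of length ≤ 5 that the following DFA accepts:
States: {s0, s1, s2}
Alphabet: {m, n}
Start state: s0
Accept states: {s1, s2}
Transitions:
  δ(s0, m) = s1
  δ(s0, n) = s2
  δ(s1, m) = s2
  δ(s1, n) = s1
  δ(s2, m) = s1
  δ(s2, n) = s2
m, n, mm, mn, nm, nn, mmm, mmn, mnm, mnn, nmm, nmn, nnm, nnn, mmmm, mmmn, mmnm, mmnn, mnmm, mnmn, mnnm, mnnn, nmmm, nmmn, nmnm, nmnn, nnmm, nnmn, nnnm, nnnn, mmmmm, mmmmn, mmmnm, mmmnn, mmnmm, mmnmn, mmnnm, mmnnn, mnmmm, mnmmn, mnmnm, mnmnn, mnnmm, mnnmn, mnnnm, mnnnn, nmmmm, nmmmn, nmmnm, nmmnn, nmnmm, nmnmn, nmnnm, nmnnn, nnmmm, nnmmn, nnmnm, nnmnn, nnnmm, nnnmn, nnnnm, nnnnn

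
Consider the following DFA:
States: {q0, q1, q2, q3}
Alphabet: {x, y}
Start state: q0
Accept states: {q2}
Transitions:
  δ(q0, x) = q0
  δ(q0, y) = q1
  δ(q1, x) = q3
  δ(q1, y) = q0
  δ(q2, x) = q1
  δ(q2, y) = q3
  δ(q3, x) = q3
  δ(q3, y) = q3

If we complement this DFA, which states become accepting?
Complement accept states = All states \ Original accept states
= {q0, q1, q2, q3} \ {q2}
{q0, q1, q3}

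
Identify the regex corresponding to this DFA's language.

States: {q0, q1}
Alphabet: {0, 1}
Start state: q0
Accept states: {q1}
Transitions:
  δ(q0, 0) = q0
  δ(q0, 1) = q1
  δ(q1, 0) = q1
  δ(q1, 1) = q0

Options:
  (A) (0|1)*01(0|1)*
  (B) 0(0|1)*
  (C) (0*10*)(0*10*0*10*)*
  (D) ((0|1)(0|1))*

Check each option against the DFA on short strings; one disagreement eliminates an option:
  (A) (0|1)*01(0|1)*: on '1' the DFA goes q0 → q1 and accepts (q1 ∈ Accept), but the regex does not match it → eliminate
  (B) 0(0|1)*: on '0' the DFA goes q0 → q0 and rejects (q0 ∉ Accept), but the regex matches it → eliminate
  (C) (0*10*)(0*10*0*10*)*: agrees with the DFA on every string of length ≤ 6
  (D) ((0|1)(0|1))*: on ε the DFA stays in q0 and rejects (q0 ∉ Accept), but the regex matches it → eliminate
Only (C) is consistent with the DFA.
(C) (0*10*)(0*10*0*10*)*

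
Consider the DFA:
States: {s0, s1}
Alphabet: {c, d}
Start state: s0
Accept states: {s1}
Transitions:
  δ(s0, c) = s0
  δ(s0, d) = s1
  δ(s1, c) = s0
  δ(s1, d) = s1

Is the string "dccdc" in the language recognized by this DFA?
Processing string "dccdc":
  s0 --d--> s1
  s1 --c--> s0
  s0 --c--> s0
  s0 --d--> s1
  s1 --c--> s0
Final state: s0
Accept states: {s1}
No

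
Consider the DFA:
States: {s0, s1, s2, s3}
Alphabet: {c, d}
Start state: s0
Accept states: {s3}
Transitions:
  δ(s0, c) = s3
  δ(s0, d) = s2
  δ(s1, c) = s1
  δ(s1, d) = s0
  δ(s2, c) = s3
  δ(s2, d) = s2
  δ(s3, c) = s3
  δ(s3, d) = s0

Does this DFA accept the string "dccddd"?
Processing string "dccddd":
  s0 --d--> s2
  s2 --c--> s3
  s3 --c--> s3
  s3 --d--> s0
  s0 --d--> s2
  s2 --d--> s2
Final state: s2
Accept states: {s3}
No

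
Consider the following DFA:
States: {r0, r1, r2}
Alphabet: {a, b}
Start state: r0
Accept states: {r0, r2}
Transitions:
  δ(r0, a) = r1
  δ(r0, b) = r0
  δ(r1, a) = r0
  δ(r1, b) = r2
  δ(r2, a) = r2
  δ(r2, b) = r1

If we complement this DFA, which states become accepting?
Complement accept states = All states \ Original accept states
= {r0, r1, r2} \ {r0, r2}
{r1}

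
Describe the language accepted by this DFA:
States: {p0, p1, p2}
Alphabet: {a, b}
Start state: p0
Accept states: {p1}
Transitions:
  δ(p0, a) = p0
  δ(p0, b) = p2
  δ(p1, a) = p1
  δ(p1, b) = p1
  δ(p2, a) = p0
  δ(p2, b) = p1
Testing a few strings:
  'aab' → reject
  'b' → reject
  'aaab' → reject
  'aa' → reject
State roles: p0=no progress toward bb; p1=substring bb seen; p2=one trailing b
All strings over {a,b} containing the substring bb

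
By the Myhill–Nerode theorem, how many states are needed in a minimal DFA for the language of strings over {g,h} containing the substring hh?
By Myhill–Nerode, count the distinguishable equivalence classes: three classes — no progress / one trailing h / hh seen.
3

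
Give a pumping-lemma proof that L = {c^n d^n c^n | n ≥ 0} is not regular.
Assume L is regular with pumping length p. Idea: pumping the first c-block unbalances it against the other two.
Choose s = c^p d^p c^p ∈ L (|s| = 3p ≥ p). By the pumping lemma, s = xyz with |xy| ≤ p, |y| > 0, so y = c^k with k ≥ 1, inside the first c-block. Then xy²z = c^(p+k) d^p c^p. The first block has length p+k ≠ p, so the three block lengths are no longer equal and xy²z ∉ L.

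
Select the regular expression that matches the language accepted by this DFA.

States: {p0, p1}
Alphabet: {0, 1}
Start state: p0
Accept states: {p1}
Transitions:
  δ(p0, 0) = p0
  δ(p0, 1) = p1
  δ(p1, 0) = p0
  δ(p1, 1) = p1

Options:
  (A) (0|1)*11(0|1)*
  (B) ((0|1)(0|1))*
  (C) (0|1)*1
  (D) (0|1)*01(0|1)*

Check each option against the DFA on short strings; one disagreement eliminates an option:
  (A) (0|1)*11(0|1)*: on '1' the DFA goes p0 → p1 and accepts (p1 ∈ Accept), but the regex does not match it → eliminate
  (B) ((0|1)(0|1))*: on ε the DFA stays in p0 and rejects (p0 ∉ Accept), but the regex matches it → eliminate
  (C) (0|1)*1: agrees with the DFA on every string of length ≤ 6
  (D) (0|1)*01(0|1)*: on '1' the DFA goes p0 → p1 and accepts (p1 ∈ Accept), but the regex does not match it → eliminate
Only (C) is consistent with the DFA.
(C) (0|1)*1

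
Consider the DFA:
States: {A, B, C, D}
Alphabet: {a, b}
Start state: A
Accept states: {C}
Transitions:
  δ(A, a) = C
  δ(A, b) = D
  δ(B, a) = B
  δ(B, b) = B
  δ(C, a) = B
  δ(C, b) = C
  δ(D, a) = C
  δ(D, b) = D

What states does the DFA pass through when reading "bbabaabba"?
read 'b': A → D
  read 'b': D → D
  read 'a': D → C
  read 'b': C → C
  read 'a': C → B
  read 'a': B → B
  read 'b': B → B
  read 'b': B → B
  read 'a': B → B
A -> D -> D -> C -> C -> B -> B -> B -> B -> B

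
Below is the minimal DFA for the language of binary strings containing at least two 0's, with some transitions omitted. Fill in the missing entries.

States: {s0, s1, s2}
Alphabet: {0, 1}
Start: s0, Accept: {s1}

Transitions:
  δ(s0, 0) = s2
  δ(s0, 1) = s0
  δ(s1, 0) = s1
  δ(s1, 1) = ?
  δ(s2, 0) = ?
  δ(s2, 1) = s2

From the language and accept set, identify what each state tracks — s0: zero 0's seen; s1: ≥ two 0's seen; s2: one 0 seen.
Each missing δ(q, a) is the state matching the new tracked value after reading a.
δ(s1, 1) = s1; δ(s2, 0) = s1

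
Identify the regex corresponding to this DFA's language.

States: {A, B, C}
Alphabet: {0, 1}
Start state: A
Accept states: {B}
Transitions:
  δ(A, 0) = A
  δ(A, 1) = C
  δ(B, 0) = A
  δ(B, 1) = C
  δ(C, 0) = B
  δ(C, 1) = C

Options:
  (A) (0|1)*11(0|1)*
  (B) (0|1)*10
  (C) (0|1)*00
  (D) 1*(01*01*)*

Check each option against the DFA on short strings; one disagreement eliminates an option:
  (A) (0|1)*11(0|1)*: on '10' the DFA goes A → C → B and accepts (B ∈ Accept), but the regex does not match it → eliminate
  (B) (0|1)*10: agrees with the DFA on every string of length ≤ 6
  (C) (0|1)*00: on '00' the DFA goes A → A → A and rejects (A ∉ Accept), but the regex matches it → eliminate
  (D) 1*(01*01*)*: on ε the DFA stays in A and rejects (A ∉ Accept), but the regex matches it → eliminate
Only (B) is consistent with the DFA.
(B) (0|1)*10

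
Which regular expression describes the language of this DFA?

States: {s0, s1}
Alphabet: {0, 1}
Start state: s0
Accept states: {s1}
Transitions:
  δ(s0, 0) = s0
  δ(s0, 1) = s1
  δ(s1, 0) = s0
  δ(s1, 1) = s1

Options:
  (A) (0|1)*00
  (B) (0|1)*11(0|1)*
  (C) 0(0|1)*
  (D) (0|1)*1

Check each option against the DFA on short strings; one disagreement eliminates an option:
  (A) (0|1)*00: on '1' the DFA goes s0 → s1 and accepts (s1 ∈ Accept), but the regex does not match it → eliminate
  (B) (0|1)*11(0|1)*: on '1' the DFA goes s0 → s1 and accepts (s1 ∈ Accept), but the regex does not match it → eliminate
  (C) 0(0|1)*: on '0' the DFA goes s0 → s0 and rejects (s0 ∉ Accept), but the regex matches it → eliminate
  (D) (0|1)*1: agrees with the DFA on every string of length ≤ 6
Only (D) is consistent with the DFA.
(D) (0|1)*1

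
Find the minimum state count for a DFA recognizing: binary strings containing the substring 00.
By Myhill–Nerode, count the distinguishable equivalence classes: 3 classes — one per longest suffix of the input that is a prefix of '00' (lengths 0 through 1), plus an absorbing 'already seen 00' class.
3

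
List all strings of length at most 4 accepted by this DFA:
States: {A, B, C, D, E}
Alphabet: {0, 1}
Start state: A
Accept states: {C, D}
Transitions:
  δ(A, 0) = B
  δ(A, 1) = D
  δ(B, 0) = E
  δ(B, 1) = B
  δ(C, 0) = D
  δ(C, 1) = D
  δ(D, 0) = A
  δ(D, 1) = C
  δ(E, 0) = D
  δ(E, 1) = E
1, 11, 000, 101, 110, 111, 0001, 0010, 0100, 1011, 1101, 1111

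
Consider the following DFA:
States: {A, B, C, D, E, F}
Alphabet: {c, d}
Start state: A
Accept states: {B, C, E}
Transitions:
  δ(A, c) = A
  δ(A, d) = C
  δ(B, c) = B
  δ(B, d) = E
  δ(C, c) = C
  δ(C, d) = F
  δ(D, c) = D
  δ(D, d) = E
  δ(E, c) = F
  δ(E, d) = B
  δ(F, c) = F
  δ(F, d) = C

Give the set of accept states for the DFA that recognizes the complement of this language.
Complement accept states = All states \ Original accept states
= {A, B, C, D, E, F} \ {B, C, E}
{A, D, F}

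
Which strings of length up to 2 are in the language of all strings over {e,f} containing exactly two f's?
ff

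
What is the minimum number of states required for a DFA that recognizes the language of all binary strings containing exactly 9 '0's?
By Myhill–Nerode, count the distinguishable equivalence classes: 11 classes — having seen 0, 1, …, 9, or >9 copies of '0'; the count-9 class is the only accepting one and >9 is dead.
11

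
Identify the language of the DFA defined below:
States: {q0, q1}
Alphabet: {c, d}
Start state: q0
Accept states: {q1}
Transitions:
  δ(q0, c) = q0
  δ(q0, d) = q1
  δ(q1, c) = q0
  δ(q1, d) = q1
Testing a few strings:
  'cd' → accept
  'c' → reject
  'ccd' → accept
  'cdd' → accept
State roles: q0=last symbol not d; q1=last symbol is d
All strings over {c,d} ending with d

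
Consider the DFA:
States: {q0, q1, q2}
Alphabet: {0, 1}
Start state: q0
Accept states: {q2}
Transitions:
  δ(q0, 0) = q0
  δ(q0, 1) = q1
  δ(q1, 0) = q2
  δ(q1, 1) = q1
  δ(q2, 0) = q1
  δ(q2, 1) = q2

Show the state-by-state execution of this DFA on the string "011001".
read '0': q0 → q0
  read '1': q0 → q1
  read '1': q1 → q1
  read '0': q1 → q2
  read '0': q2 → q1
  read '1': q1 → q1
q0 -> q0 -> q1 -> q1 -> q2 -> q1 -> q1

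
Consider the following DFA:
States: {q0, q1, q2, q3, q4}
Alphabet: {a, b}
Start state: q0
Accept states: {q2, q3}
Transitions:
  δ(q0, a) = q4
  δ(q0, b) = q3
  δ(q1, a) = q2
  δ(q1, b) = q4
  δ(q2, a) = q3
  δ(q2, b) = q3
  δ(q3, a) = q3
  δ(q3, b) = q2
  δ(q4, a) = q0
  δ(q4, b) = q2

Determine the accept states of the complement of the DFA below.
Complement accept states = All states \ Original accept states
= {q0, q1, q2, q3, q4} \ {q2, q3}
{q0, q1, q4}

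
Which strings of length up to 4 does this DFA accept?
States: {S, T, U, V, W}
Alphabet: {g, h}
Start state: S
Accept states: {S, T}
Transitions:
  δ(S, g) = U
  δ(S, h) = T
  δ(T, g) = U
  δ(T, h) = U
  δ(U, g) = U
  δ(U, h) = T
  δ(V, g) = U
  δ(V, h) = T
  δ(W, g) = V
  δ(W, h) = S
ε, h, gh, ggh, hgh, hhh, gggh, ghgh, ghhh, hggh, hhgh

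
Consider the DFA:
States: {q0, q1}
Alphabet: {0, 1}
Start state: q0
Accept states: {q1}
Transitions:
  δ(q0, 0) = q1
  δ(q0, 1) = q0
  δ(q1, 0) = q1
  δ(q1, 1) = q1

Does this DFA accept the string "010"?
Processing string "010":
  q0 --0--> q1
  q1 --1--> q1
  q1 --0--> q1
Final state: q1
Accept states: {q1}
Yes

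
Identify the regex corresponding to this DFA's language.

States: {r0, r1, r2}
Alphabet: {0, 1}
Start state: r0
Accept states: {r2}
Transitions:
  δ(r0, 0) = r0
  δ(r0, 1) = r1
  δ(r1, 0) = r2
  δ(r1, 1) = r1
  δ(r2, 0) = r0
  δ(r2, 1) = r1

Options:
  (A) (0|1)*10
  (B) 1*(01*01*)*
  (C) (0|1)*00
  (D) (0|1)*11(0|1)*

Check each option against the DFA on short strings; one disagreement eliminates an option:
  (A) (0|1)*10: agrees with the DFA on every string of length ≤ 6
  (B) 1*(01*01*)*: on ε the DFA stays in r0 and rejects (r0 ∉ Accept), but the regex matches it → eliminate
  (C) (0|1)*00: on '00' the DFA goes r0 → r0 → r0 and rejects (r0 ∉ Accept), but the regex matches it → eliminate
  (D) (0|1)*11(0|1)*: on '10' the DFA goes r0 → r1 → r2 and accepts (r2 ∈ Accept), but the regex does not match it → eliminate
Only (A) is consistent with the DFA.
(A) (0|1)*10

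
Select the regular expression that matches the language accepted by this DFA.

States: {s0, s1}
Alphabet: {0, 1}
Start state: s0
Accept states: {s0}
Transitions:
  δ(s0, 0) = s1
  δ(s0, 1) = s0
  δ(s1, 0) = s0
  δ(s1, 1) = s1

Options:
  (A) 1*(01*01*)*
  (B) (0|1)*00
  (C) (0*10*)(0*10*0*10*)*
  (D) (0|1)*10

Check each option against the DFA on short strings; one disagreement eliminates an option:
  (A) 1*(01*01*)*: agrees with the DFA on every string of length ≤ 6
  (B) (0|1)*00: on ε the DFA stays in s0 and accepts (s0 ∈ Accept), but the regex does not match it → eliminate
  (C) (0*10*)(0*10*0*10*)*: on ε the DFA stays in s0 and accepts (s0 ∈ Accept), but the regex does not match it → eliminate
  (D) (0|1)*10: on ε the DFA stays in s0 and accepts (s0 ∈ Accept), but the regex does not match it → eliminate
Only (A) is consistent with the DFA.
(A) 1*(01*01*)*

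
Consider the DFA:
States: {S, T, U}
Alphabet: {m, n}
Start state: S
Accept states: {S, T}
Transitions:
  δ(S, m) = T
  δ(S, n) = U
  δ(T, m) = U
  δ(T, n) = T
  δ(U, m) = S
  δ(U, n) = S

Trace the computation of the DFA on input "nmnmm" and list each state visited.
read 'n': S → U
  read 'm': U → S
  read 'n': S → U
  read 'm': U → S
  read 'm': S → T
S -> U -> S -> U -> S -> T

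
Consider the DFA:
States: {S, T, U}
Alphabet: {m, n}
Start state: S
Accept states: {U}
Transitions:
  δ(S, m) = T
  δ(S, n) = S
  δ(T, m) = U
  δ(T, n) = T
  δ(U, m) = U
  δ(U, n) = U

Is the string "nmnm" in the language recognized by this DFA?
Processing string "nmnm":
  S --n--> S
  S --m--> T
  T --n--> T
  T --m--> U
Final state: U
Accept states: {U}
Yes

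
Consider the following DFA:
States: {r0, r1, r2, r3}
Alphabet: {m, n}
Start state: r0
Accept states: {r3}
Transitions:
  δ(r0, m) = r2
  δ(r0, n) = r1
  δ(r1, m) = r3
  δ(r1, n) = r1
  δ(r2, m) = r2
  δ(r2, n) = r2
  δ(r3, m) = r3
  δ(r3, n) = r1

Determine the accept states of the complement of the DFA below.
Complement accept states = All states \ Original accept states
= {r0, r1, r2, r3} \ {r3}
{r0, r1, r2}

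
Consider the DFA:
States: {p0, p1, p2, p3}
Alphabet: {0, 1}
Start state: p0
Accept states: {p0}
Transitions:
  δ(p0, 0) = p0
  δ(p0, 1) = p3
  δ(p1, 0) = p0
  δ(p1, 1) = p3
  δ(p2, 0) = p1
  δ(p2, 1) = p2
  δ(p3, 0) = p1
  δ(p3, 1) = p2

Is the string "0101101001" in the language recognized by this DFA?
Processing string "0101101001":
  p0 --0--> p0
  p0 --1--> p3
  p3 --0--> p1
  p1 --1--> p3
  p3 --1--> p2
  p2 --0--> p1
  p1 --1--> p3
  p3 --0--> p1
  p1 --0--> p0
  p0 --1--> p3
Final state: p3
Accept states: {p0}
No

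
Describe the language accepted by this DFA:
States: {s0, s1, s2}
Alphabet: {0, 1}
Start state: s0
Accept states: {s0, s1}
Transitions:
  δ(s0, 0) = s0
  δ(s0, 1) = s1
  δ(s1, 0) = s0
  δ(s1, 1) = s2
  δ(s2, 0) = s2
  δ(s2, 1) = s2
Testing a few strings:
  '11' → reject
  '0011' → reject
  '111' → reject
  '0110' → reject
State roles: s0=last symbol not 1 (ok); s1=last symbol 1 (ok); s2=saw 11 (dead)
All binary strings with no two consecutive 1's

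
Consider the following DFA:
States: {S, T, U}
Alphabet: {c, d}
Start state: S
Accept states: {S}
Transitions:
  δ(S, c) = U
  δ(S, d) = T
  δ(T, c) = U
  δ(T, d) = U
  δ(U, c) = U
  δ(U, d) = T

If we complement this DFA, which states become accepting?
Complement accept states = All states \ Original accept states
= {S, T, U} \ {S}
{T, U}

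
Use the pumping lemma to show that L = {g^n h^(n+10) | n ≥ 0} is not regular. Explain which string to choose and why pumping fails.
Assume L is regular with pumping length p. Idea: pumping the g-block breaks the fixed offset of 10.
Choose s = g^p h^(p+10) ∈ L. By the pumping lemma, s = xyz with |xy| ≤ p, |y| > 0, so y = g^k with k ≥ 1. Then xy²z = g^(p+k) h^(p+10). For this to be in L we would need p+10 = (p+k)+10, i.e. k = 0, contradicting k ≥ 1. So xy²z ∉ L.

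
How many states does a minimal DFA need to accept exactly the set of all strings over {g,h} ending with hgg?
By Myhill–Nerode, count the distinguishable equivalence classes: 4 classes — one per longest suffix of the input that is a prefix of 'hgg' (lengths 0 through 3); only the length-3 class is accepting.
4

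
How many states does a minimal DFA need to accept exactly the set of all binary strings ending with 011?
By Myhill–Nerode, count the distinguishable equivalence classes: 4 classes — one per longest suffix of the input that is a prefix of '011' (lengths 0 through 3); only the length-3 class is accepting.
4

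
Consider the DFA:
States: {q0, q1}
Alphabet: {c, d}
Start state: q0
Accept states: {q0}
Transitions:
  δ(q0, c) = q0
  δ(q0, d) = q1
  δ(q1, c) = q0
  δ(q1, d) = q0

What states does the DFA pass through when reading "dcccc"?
read 'd': q0 → q1
  read 'c': q1 → q0
  read 'c': q0 → q0
  read 'c': q0 → q0
  read 'c': q0 → q0
q0 -> q1 -> q0 -> q0 -> q0 -> q0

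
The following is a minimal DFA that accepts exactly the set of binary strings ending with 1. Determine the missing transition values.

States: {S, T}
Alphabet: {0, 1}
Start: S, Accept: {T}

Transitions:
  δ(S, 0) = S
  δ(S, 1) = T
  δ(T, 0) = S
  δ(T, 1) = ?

From the language and accept set, identify what each state tracks — S: last symbol not 1; T: last symbol is 1.
Each missing δ(q, a) is the state matching the new tracked value after reading a.
δ(T, 1) = T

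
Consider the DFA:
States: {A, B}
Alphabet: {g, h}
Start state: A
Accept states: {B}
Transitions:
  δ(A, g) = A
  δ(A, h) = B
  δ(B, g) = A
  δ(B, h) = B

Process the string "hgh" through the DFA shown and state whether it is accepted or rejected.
Processing string "hgh":
  A --h--> B
  B --g--> A
  A --h--> B
Final state: B
Accept states: {B}
Yes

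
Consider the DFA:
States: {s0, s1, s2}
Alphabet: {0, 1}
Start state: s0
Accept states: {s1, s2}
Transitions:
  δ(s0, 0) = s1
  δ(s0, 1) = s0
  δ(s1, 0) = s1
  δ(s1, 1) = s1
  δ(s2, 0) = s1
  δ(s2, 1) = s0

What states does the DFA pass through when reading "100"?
read '1': s0 → s0
  read '0': s0 → s1
  read '0': s1 → s1
s0 -> s0 -> s1 -> s1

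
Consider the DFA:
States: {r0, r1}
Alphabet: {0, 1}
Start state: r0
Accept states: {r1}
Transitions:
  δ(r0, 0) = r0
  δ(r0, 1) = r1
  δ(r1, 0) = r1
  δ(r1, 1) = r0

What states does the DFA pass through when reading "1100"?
read '1': r0 → r1
  read '1': r1 → r0
  read '0': r0 → r0
  read '0': r0 → r0
r0 -> r1 -> r0 -> r0 -> r0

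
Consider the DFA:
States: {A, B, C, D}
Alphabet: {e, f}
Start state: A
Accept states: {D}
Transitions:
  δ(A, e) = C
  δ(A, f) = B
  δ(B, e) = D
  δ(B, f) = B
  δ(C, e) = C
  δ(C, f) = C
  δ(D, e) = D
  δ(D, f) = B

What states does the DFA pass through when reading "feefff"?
read 'f': A → B
  read 'e': B → D
  read 'e': D → D
  read 'f': D → B
  read 'f': B → B
  read 'f': B → B
A -> B -> D -> D -> B -> B -> B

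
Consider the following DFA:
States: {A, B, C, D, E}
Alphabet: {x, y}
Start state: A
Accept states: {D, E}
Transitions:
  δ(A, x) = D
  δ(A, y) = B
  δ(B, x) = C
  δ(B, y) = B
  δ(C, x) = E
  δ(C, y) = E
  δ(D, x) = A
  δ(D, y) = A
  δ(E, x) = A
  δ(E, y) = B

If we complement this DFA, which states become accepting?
Complement accept states = All states \ Original accept states
= {A, B, C, D, E} \ {D, E}
{A, B, C}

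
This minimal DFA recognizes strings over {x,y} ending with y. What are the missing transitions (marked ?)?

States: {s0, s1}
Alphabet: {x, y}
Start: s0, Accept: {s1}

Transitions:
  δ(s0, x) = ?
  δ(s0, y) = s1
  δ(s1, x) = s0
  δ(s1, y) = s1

From the language and accept set, identify what each state tracks — s0: last symbol not y; s1: last symbol is y.
Each missing δ(q, a) is the state matching the new tracked value after reading a.
δ(s0, x) = s0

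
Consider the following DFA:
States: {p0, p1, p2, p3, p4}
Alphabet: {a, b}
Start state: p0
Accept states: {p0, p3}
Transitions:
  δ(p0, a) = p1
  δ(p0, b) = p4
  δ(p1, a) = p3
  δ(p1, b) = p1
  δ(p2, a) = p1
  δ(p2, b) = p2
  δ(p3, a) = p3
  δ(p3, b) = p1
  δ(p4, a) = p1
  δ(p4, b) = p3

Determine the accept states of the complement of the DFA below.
Complement accept states = All states \ Original accept states
= {p0, p1, p2, p3, p4} \ {p0, p3}
{p1, p2, p4}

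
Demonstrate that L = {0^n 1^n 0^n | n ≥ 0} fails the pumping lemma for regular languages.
Assume L is regular with pumping length p. Idea: pumping the first 0-block unbalances it against the other two.
Choose s = 0^p 1^p 0^p ∈ L (|s| = 3p ≥ p). By the pumping lemma, s = xyz with |xy| ≤ p, |y| > 0, so y = 0^k with k ≥ 1, inside the first 0-block. Then xy²z = 0^(p+k) 1^p 0^p. The first block has length p+k ≠ p, so the three block lengths are no longer equal and xy²z ∉ L.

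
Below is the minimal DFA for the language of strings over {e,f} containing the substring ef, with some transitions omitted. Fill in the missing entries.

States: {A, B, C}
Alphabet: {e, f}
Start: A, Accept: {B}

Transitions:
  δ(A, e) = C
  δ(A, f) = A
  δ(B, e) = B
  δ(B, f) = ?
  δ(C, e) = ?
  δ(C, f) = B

From the language and accept set, identify what each state tracks — A: no e seen yet; B: substring ef seen; C: seen a e, waiting for f.
Each missing δ(q, a) is the state matching the new tracked value after reading a.
δ(B, f) = B; δ(C, e) = C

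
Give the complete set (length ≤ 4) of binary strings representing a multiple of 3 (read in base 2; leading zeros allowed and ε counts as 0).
ε, 0, 00, 11, 000, 011, 110, 0000, 0011, 0110, 1001, 1100, 1111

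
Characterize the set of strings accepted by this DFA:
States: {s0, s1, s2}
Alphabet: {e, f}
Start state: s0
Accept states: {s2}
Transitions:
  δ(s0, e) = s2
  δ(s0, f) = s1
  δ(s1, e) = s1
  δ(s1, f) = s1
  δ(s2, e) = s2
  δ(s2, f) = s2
Testing a few strings:
  'e' → accept
  'efe' → accept
  'fe' → reject
  'ef' → accept
State roles: s0=no input read; s1=started with f (dead); s2=started with e
All strings over {e,f} starting with e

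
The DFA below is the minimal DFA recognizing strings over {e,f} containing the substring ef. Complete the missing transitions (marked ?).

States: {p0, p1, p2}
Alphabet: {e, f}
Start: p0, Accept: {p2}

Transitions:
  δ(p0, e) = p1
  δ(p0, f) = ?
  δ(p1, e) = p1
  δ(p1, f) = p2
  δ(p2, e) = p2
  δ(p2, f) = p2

From the language and accept set, identify what each state tracks — p0: no e seen yet; p1: seen a e, waiting for f; p2: substring ef seen.
Each missing δ(q, a) is the state matching the new tracked value after reading a.
δ(p0, f) = p0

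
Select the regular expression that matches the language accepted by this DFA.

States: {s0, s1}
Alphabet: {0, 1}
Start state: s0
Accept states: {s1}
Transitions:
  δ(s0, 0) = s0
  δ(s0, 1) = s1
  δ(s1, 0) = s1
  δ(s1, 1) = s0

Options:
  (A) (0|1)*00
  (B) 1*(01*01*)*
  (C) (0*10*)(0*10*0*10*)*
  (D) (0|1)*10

Check each option against the DFA on short strings; one disagreement eliminates an option:
  (A) (0|1)*00: on '1' the DFA goes s0 → s1 and accepts (s1 ∈ Accept), but the regex does not match it → eliminate
  (B) 1*(01*01*)*: on ε the DFA stays in s0 and rejects (s0 ∉ Accept), but the regex matches it → eliminate
  (C) (0*10*)(0*10*0*10*)*: agrees with the DFA on every string of length ≤ 6
  (D) (0|1)*10: on '1' the DFA goes s0 → s1 and accepts (s1 ∈ Accept), but the regex does not match it → eliminate
Only (C) is consistent with the DFA.
(C) (0*10*)(0*10*0*10*)*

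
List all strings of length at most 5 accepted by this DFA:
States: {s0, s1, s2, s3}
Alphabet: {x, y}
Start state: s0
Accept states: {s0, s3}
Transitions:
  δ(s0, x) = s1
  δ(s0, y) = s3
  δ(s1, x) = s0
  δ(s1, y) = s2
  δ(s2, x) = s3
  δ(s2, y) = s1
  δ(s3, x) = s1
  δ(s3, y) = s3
ε, y, xx, yy, xxy, xyx, yxx, yyy, xxxx, xxyy, xyxy, xyyx, yxxy, yxyx, yyxx, yyyy, xxxxy, xxxyx, xxyxx, xxyyy, xyxxx, xyxyy, xyyxy, xyyyx, yxxxx, yxxyy, yxyxy, yxyyx, yyxxy, yyxyx, yyyxx, yyyyy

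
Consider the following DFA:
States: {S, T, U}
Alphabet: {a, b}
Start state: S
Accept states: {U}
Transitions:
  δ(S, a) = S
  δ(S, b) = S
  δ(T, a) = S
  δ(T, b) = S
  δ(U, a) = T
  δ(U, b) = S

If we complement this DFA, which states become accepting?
Complement accept states = All states \ Original accept states
= {S, T, U} \ {U}
{S, T}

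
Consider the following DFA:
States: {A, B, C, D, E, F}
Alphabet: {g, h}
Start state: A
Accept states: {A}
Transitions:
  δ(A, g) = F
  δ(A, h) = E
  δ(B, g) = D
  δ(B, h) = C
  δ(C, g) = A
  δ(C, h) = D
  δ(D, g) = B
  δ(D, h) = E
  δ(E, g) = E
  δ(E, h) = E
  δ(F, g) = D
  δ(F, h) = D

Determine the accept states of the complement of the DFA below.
Complement accept states = All states \ Original accept states
= {A, B, C, D, E, F} \ {A}
{B, C, D, E, F}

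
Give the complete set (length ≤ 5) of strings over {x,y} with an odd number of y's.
y, xy, yx, xxy, xyx, yxx, yyy, xxxy, xxyx, xyxx, xyyy, yxxx, yxyy, yyxy, yyyx, xxxxy, xxxyx, xxyxx, xxyyy, xyxxx, xyxyy, xyyxy, xyyyx, yxxxx, yxxyy, yxyxy, yxyyx, yyxxy, yyxyx, yyyxx, yyyyy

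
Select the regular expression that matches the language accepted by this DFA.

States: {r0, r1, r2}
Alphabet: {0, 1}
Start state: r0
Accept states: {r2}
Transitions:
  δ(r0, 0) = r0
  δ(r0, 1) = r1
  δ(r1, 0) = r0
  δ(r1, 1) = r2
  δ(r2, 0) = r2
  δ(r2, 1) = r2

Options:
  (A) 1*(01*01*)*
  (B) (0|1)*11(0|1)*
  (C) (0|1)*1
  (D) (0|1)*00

Check each option against the DFA on short strings; one disagreement eliminates an option:
  (A) 1*(01*01*)*: on ε the DFA stays in r0 and rejects (r0 ∉ Accept), but the regex matches it → eliminate
  (B) (0|1)*11(0|1)*: agrees with the DFA on every string of length ≤ 6
  (C) (0|1)*1: on '1' the DFA goes r0 → r1 and rejects (r1 ∉ Accept), but the regex matches it → eliminate
  (D) (0|1)*00: on '00' the DFA goes r0 → r0 → r0 and rejects (r0 ∉ Accept), but the regex matches it → eliminate
Only (B) is consistent with the DFA.
(B) (0|1)*11(0|1)*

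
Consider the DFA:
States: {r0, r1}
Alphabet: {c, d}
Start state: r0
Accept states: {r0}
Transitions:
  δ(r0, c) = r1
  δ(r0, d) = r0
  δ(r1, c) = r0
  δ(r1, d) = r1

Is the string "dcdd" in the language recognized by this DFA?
Processing string "dcdd":
  r0 --d--> r0
  r0 --c--> r1
  r1 --d--> r1
  r1 --d--> r1
Final state: r1
Accept states: {r0}
No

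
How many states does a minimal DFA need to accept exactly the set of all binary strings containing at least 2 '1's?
By Myhill–Nerode, count the distinguishable equivalence classes: 3 classes — having seen 0, 1, or ≥2 copies of '1'; any two classes i < j (j ≤ 2) are distinguished by the string 1^(2−j), which takes class j to 2 copies (accepted) but leaves class i below 2 (rejected).
3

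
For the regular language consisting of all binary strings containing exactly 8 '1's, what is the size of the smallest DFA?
By Myhill–Nerode, count the distinguishable equivalence classes: 10 classes — having seen 0, 1, …, 8, or >8 copies of '1'; the count-8 class is the only accepting one and >8 is dead.
10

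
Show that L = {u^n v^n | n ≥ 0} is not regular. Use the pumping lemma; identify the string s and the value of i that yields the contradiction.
Assume L is regular with pumping length p. Idea: pumping the u-block changes the count balance.
Choose s = u^p v^p (length 2p ≥ p). By the pumping lemma, s = xyz with |xy| ≤ p, |y| > 0. So y = u^k for some k > 0 (since xy is entirely within the u's). Pumping gives xy²z = u^(p+k) v^p, which is not in L since p+k ≠ p.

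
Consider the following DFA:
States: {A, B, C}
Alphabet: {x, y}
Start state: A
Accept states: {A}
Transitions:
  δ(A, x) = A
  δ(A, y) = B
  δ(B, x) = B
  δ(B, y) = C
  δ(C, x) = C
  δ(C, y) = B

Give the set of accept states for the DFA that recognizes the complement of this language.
Complement accept states = All states \ Original accept states
= {A, B, C} \ {A}
{B, C}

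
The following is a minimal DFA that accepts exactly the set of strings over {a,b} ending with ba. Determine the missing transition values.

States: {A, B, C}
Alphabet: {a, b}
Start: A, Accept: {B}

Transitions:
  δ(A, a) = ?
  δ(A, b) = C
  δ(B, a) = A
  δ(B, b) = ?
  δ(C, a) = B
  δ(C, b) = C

From the language and accept set, identify what each state tracks — A: no suffix match; B: suffix is ba; C: one trailing b.
Each missing δ(q, a) is the state matching the new tracked value after reading a.
δ(A, a) = A; δ(B, b) = C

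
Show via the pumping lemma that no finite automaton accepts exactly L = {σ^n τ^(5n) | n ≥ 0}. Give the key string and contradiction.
Assume L is regular with pumping length p. Idea: pumping the σ-block breaks the 1:5 ratio.
Choose s = σ^p τ^(5p) (length 6p ≥ p). By the pumping lemma, s = xyz with |xy| ≤ p, |y| > 0, so y = σ^k with k ≥ 1. Then xy²z = σ^(p+k) τ^(5p). For this to be in L we would need 5p = 5(p+k), i.e. 5k = 0, contradicting k ≥ 1. So xy²z ∉ L.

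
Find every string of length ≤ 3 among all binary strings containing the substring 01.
01, 001, 010, 011, 101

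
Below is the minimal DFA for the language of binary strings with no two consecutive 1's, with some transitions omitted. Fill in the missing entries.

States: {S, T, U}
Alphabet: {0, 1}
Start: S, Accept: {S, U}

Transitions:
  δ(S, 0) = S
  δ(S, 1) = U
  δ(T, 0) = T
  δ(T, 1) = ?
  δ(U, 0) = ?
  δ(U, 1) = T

From the language and accept set, identify what each state tracks — S: last symbol not 1 (ok); T: saw 11 (dead); U: last symbol 1 (ok).
Each missing δ(q, a) is the state matching the new tracked value after reading a.
δ(T, 1) = T; δ(U, 0) = S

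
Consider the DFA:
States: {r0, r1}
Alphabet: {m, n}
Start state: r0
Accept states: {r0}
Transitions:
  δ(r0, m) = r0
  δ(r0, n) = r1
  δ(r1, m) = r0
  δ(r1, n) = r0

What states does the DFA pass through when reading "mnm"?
read 'm': r0 → r0
  read 'n': r0 → r1
  read 'm': r1 → r0
r0 -> r0 -> r1 -> r0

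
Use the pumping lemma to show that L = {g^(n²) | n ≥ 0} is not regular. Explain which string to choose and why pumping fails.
Assume L is regular with pumping length p. Idea: pumping adds a fixed amount, but gaps between consecutive squares grow.
Choose s = g^(p²) (length p² ≥ p). By the pumping lemma, s = xyz with |xy| ≤ p, |y| > 0, so |y| = k with 1 ≤ k ≤ p. Then |xy²z| = p²+k. Since p² < p²+k ≤ p²+p < (p+1)², the length p²+k lies strictly between consecutive squares, so it is not a perfect square and xy²z ∉ L.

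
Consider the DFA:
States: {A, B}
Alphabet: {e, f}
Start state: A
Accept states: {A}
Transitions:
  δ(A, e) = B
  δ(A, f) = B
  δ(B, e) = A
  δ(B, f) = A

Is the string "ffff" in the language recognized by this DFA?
Processing string "ffff":
  A --f--> B
  B --f--> A
  A --f--> B
  B --f--> A
Final state: A
Accept states: {A}
Yes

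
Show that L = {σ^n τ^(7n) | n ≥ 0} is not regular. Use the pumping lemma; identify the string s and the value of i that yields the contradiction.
Assume L is regular with pumping length p. Idea: pumping the σ-block breaks the 1:7 ratio.
Choose s = σ^p τ^(7p) (length 8p ≥ p). By the pumping lemma, s = xyz with |xy| ≤ p, |y| > 0, so y = σ^k with k ≥ 1. Then xy²z = σ^(p+k) τ^(7p). For this to be in L we would need 7p = 7(p+k), i.e. 7k = 0, contradicting k ≥ 1. So xy²z ∉ L.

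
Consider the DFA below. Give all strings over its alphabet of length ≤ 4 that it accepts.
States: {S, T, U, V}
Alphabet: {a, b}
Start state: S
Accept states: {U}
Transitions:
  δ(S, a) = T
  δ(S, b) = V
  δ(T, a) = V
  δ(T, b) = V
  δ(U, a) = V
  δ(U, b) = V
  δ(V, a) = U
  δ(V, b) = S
ba, aaa, aba, baaa, baba, bbba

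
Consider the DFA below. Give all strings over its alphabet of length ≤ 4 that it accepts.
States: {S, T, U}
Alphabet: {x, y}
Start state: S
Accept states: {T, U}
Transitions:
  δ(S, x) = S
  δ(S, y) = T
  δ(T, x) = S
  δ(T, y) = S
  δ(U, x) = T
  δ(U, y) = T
y, xy, xxy, yxy, yyy, xxxy, xyxy, xyyy, yxxy, yyxy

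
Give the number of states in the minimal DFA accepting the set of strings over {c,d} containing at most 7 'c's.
By Myhill–Nerode, count the distinguishable equivalence classes: 9 classes — having seen 0, 1, …, 7, or >7 copies of 'c'; counts 0 through 7 are accepting and >7 is dead.
9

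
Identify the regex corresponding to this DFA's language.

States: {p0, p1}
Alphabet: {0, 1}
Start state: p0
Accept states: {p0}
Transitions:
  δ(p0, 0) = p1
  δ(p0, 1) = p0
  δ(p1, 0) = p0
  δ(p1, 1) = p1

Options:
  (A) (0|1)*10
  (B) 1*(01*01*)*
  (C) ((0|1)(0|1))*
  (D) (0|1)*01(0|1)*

Check each option against the DFA on short strings; one disagreement eliminates an option:
  (A) (0|1)*10: on ε the DFA stays in p0 and accepts (p0 ∈ Accept), but the regex does not match it → eliminate
  (B) 1*(01*01*)*: agrees with the DFA on every string of length ≤ 6
  (C) ((0|1)(0|1))*: on '1' the DFA goes p0 → p0 and accepts (p0 ∈ Accept), but the regex does not match it → eliminate
  (D) (0|1)*01(0|1)*: on ε the DFA stays in p0 and accepts (p0 ∈ Accept), but the regex does not match it → eliminate
Only (B) is consistent with the DFA.
(B) 1*(01*01*)*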